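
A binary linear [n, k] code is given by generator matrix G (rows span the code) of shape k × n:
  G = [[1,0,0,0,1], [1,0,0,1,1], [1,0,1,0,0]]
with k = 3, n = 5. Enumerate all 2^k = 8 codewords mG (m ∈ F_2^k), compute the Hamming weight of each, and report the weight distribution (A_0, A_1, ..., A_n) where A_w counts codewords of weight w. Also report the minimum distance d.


Weight distribution: A_0 = 1, A_1 = 1, A_2 = 3, A_3 = 3. Minimum distance d = 1.

Enumerate all 2^3 = 8 messages m ∈ F_2^3.
For each, compute codeword c = mG in F_2^5, then tally its weight.
  m = 000 → c = 00000, weight = 0.
  m = 100 → c = 10001, weight = 2.
  m = 010 → c = 10011, weight = 3.
  m = 110 → c = 00010, weight = 1.
  m = 001 → c = 10100, weight = 2.
  m = 101 → c = 00101, weight = 2.
  m = 011 → c = 00111, weight = 3.
  m = 111 → c = 10110, weight = 3.
Tally weights:
  weight 0: 1 codewords.
  weight 1: 1 codewords.
  weight 2: 3 codewords.
  weight 3: 3 codewords.
Minimum distance d = smallest w > 0 with A_w > 0 = 1.
Sanity: Σ A_w = 8 = 2^3 = 8 ✓.


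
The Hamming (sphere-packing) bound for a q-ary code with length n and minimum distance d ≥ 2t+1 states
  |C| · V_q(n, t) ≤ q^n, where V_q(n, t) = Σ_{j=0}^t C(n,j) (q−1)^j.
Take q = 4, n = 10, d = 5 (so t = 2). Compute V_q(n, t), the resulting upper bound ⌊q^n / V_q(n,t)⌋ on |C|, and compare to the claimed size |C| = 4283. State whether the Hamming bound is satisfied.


V_q(n, t) = 436, q^n = 1048576, Hamming bound = 2404, |C| = 4283 > bound (violated).

Step 1: Compute V_q(n, t) = Σ_{j=0}^2 C(n, j) (q−1)^j.
  j = 0: C(10,0)·(3)^0 = 1·1 = 1.
  j = 1: C(10,1)·(3)^1 = 10·3 = 30.
  j = 2: C(10,2)·(3)^2 = 45·9 = 405.
  V_q(n, t) = 1 + 30 + 405 = 436.
Step 2: q^n = 4^10 = 1048576.
Step 3: Hamming bound ⌊q^n / V_q(n,t)⌋ = ⌊1048576/436⌋ = 2404.
Step 4: Compare |C| = 4283 to 2404: violated.
The claimed |C| lies above the Hamming bound, so no 4-ary code of length 10 with d ≥ 5 can have 4283 codewords.


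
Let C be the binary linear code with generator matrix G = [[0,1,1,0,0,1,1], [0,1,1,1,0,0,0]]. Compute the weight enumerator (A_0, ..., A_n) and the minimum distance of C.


Weight distribution: A_0 = 1, A_3 = 2, A_4 = 1. Minimum distance d = 3.

Enumerate all 2^2 = 4 messages m ∈ F_2^2.
For each, compute codeword c = mG in F_2^7, then tally its weight.
  m = 00 → c = 0000000, weight = 0.
  m = 10 → c = 0110011, weight = 4.
  m = 01 → c = 0111000, weight = 3.
  m = 11 → c = 0001011, weight = 3.
Tally weights:
  weight 0: 1 codewords.
  weight 3: 2 codewords.
  weight 4: 1 codewords.
Minimum distance d = smallest w > 0 with A_w > 0 = 3.
Sanity: Σ A_w = 4 = 2^2 = 4 ✓.


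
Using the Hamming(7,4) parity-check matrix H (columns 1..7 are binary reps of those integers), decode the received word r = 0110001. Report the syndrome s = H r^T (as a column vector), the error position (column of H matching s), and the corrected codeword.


s = (1, 1, 0)^T, error position = 6, corrected codeword c = 0110011

Compute s = H r^T mod 2 one row at a time:
  s_1 = 0 + 0 + 0 + 1 = 1 ≡ 1 (mod 2).
  s_2 = 1 + 1 + 0 + 1 = 3 ≡ 1 (mod 2).
  s_3 = 0 + 1 + 0 + 1 = 2 ≡ 0 (mod 2).
s = (1, 1, 0)^T — this equals column 6 of H (binary 110), so error is at position 6.
Correct: flip bit 6 of r = 0110001 to get c = 0110011.


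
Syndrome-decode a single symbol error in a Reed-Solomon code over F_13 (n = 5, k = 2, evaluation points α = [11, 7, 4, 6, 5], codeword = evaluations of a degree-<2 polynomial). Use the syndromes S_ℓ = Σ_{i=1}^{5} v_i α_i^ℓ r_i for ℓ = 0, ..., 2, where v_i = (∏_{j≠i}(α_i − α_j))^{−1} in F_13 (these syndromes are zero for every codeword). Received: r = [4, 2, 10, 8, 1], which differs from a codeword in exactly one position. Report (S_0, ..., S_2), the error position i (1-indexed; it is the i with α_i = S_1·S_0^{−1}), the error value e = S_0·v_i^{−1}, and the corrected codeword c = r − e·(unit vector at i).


S = (1, 4, 3), error at position 3, error magnitude e = 3, c = [4, 2, 7, 8, 1].

Step 1: column multipliers v_i = (∏_{j≠i}(α_i − α_j))^{−1} mod 13.
  i = 1 (α = 11): (11−7)(11−4)(11−6)(11−5) = 4·7·5·6 = 840 ≡ 8, so v_1 = 8^{−1} = 5 (mod 13).
  i = 2 (α = 7): (7−11)(7−4)(7−6)(7−5) = (−4)·3·1·2 = −24 ≡ 2, so v_2 = 2^{−1} = 7 (mod 13).
  i = 3 (α = 4): (4−11)(4−7)(4−6)(4−5) = (−7)·(−3)·(−2)·(−1) = 42 ≡ 3, so v_3 = 3^{−1} = 9 (mod 13).
  i = 4 (α = 6): (6−11)(6−7)(6−4)(6−5) = (−5)·(−1)·2·1 = 10 ≡ 10, so v_4 = 10^{−1} = 4 (mod 13).
  i = 5 (α = 5): (5−11)(5−7)(5−4)(5−6) = (−6)·(−2)·1·(−1) = −12 ≡ 1, so v_5 = 1^{−1} = 1 (mod 13).
  v = [5, 7, 9, 4, 1].
Step 2: syndromes of r = [4, 2, 10, 8, 1] (all sums mod 13).
  S_0 = Σ v_i r_i = 5·4 + 7·2 + 9·10 + 4·8 + 1·1 = 157 ≡ 1.
  S_1 = Σ v_i α_i r_i = 5·11·4 + 7·7·2 + 9·4·10 + 4·6·8 + 1·5·1 = 875 ≡ 4.
  α_i^2 mod 13 = [4, 10, 3, 10, 12].
  S_2 = Σ v_i α_i^2 r_i = 5·4·4 + 7·10·2 + 9·3·10 + 4·10·8 + 1·12·1 = 822 ≡ 3.
  S = (1, 4, 3) ≠ 0, so r is not a codeword (an error is present).
Step 3: locate the error. For a single error e at position i, S_ℓ = v_i·e·α_i^ℓ, so α_err = S_1/S_0.
  S_0^{−1} = 1^{−1} = 1 (mod 13), so α_err = 4·1 = 4 ≡ 4 = α_3. Error position i = 3.
  Consistency check: S_2/S_1 = 3·10 = 30 ≡ 4 = α_err ✓ (single-error assumption holds).
Step 4: error magnitude e = S_0/v_3 = S_0·∏_{j≠3}(α_3 − α_j) = 1·3 = 3 ≡ 3 (mod 13).
Step 5: correct position 3: c_3 = r_3 − e = 10 − 3 ≡ 7 (mod 13). Hence c = [4, 2, 7, 8, 1].
  Check: interpolating c through the α_i gives m(x) = 5 + 7·x (degree < 2) with m(α_i) = c_i for every i, so c is indeed a codeword.


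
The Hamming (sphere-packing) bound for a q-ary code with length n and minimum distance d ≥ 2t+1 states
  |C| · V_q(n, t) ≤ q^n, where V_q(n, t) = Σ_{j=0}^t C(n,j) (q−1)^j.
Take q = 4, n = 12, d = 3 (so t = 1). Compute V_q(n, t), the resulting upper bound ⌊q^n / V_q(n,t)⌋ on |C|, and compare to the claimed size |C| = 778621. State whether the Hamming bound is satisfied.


V_q(n, t) = 37, q^n = 16777216, Hamming bound = 453438, |C| = 778621 > bound (violated).

Step 1: Compute V_q(n, t) = Σ_{j=0}^1 C(n, j) (q−1)^j.
  j = 0: C(12,0)·(3)^0 = 1·1 = 1.
  j = 1: C(12,1)·(3)^1 = 12·3 = 36.
  V_q(n, t) = 1 + 36 = 37.
Step 2: q^n = 4^12 = 16777216.
Step 3: Hamming bound ⌊q^n / V_q(n,t)⌋ = ⌊16777216/37⌋ = 453438.
Step 4: Compare |C| = 778621 to 453438: violated.
The claimed |C| lies above the Hamming bound, so no 4-ary code of length 12 with d ≥ 3 can have 778621 codewords.


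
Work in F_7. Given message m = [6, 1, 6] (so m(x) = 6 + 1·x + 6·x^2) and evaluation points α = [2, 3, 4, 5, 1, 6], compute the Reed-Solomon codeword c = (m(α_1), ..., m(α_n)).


c = [4, 0, 1, 0, 6, 4]

Message polynomial: m(x) = 6 + 1·x + 6·x^2 (mod 7).
For each evaluation point α_i, compute m(α_i) mod 7:
  α_1 = 2: Horner steps 6 → 6 → 4, so m(2) = 4.
  α_2 = 3: Horner steps 6 → 5 → 0, so m(3) = 0.
  α_3 = 4: Horner steps 6 → 4 → 1, so m(4) = 1.
  α_4 = 5: Horner steps 6 → 3 → 0, so m(5) = 0.
  α_5 = 1: Horner steps 6 → 0 → 6, so m(1) = 6.
  α_6 = 6: Horner steps 6 → 2 → 4, so m(6) = 4.
Codeword c = [4, 0, 1, 0, 6, 4] ∈ F_7^6.


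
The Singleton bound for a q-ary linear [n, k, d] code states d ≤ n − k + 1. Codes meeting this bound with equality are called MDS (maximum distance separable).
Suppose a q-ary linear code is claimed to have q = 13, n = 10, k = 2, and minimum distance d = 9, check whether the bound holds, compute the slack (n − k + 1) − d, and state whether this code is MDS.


Singleton RHS = n − k + 1 = 9, slack = 0, bound satisfied, MDS.

Singleton bound: d ≤ n − k + 1.
Here n = 10, k = 2, so n − k + 1 = 9.
Given d = 9, check d ≤ 9: YES.
Slack = (n − k + 1) − d = 0.
The code is MDS (slack = 0).
Description: the claimed parameters are [10, 2, 9]_13; such a code would be MDS (meets Singleton bound).


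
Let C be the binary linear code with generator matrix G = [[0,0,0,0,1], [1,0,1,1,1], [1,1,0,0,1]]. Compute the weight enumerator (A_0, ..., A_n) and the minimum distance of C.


Weight distribution: A_0 = 1, A_1 = 1, A_2 = 1, A_3 = 3, A_4 = 2. Minimum distance d = 1.

Enumerate all 2^3 = 8 messages m ∈ F_2^3.
For each, compute codeword c = mG in F_2^5, then tally its weight.
  m = 000 → c = 00000, weight = 0.
  m = 100 → c = 00001, weight = 1.
  m = 010 → c = 10111, weight = 4.
  m = 110 → c = 10110, weight = 3.
  m = 001 → c = 11001, weight = 3.
  m = 101 → c = 11000, weight = 2.
  m = 011 → c = 01110, weight = 3.
  m = 111 → c = 01111, weight = 4.
Tally weights:
  weight 0: 1 codewords.
  weight 1: 1 codewords.
  weight 2: 1 codewords.
  weight 3: 3 codewords.
  weight 4: 2 codewords.
Minimum distance d = smallest w > 0 with A_w > 0 = 1.
Sanity: Σ A_w = 8 = 2^3 = 8 ✓.


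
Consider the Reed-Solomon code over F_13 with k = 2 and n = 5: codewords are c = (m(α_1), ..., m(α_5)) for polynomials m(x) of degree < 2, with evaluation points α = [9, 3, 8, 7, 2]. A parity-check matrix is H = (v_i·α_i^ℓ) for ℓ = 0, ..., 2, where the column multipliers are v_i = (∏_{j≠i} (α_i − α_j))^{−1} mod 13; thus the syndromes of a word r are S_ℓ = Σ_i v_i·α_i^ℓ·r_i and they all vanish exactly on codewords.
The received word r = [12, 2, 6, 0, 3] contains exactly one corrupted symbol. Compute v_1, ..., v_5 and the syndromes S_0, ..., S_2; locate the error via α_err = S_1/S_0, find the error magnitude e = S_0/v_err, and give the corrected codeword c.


S = (10, 7, 1), error at position 5, error magnitude e = 7, c = [12, 2, 6, 0, 9].

Step 1: column multipliers v_i = (∏_{j≠i}(α_i − α_j))^{−1} mod 13.
  i = 1 (α = 9): (9−3)(9−8)(9−7)(9−2) = 6·1·2·7 = 84 ≡ 6, so v_1 = 6^{−1} = 11 (mod 13).
  i = 2 (α = 3): (3−9)(3−8)(3−7)(3−2) = (−6)·(−5)·(−4)·1 = −120 ≡ 10, so v_2 = 10^{−1} = 4 (mod 13).
  i = 3 (α = 8): (8−9)(8−3)(8−7)(8−2) = (−1)·5·1·6 = −30 ≡ 9, so v_3 = 9^{−1} = 3 (mod 13).
  i = 4 (α = 7): (7−9)(7−3)(7−8)(7−2) = (−2)·4·(−1)·5 = 40 ≡ 1, so v_4 = 1^{−1} = 1 (mod 13).
  i = 5 (α = 2): (2−9)(2−3)(2−8)(2−7) = (−7)·(−1)·(−6)·(−5) = 210 ≡ 2, so v_5 = 2^{−1} = 7 (mod 13).
  v = [11, 4, 3, 1, 7].
Step 2: syndromes of r = [12, 2, 6, 0, 3] (all sums mod 13).
  S_0 = Σ v_i r_i = 11·12 + 4·2 + 3·6 + 1·0 + 7·3 = 179 ≡ 10.
  S_1 = Σ v_i α_i r_i = 11·9·12 + 4·3·2 + 3·8·6 + 1·7·0 + 7·2·3 = 1398 ≡ 7.
  α_i^2 mod 13 = [3, 9, 12, 10, 4].
  S_2 = Σ v_i α_i^2 r_i = 11·3·12 + 4·9·2 + 3·12·6 + 1·10·0 + 7·4·3 = 768 ≡ 1.
  S = (10, 7, 1) ≠ 0, so r is not a codeword (an error is present).
Step 3: locate the error. For a single error e at position i, S_ℓ = v_i·e·α_i^ℓ, so α_err = S_1/S_0.
  S_0^{−1} = 10^{−1} = 4 (mod 13), so α_err = 7·4 = 28 ≡ 2 = α_5. Error position i = 5.
  Consistency check: S_2/S_1 = 1·2 = 2 ≡ 2 = α_err ✓ (single-error assumption holds).
Step 4: error magnitude e = S_0/v_5 = S_0·∏_{j≠5}(α_5 − α_j) = 10·2 = 20 ≡ 7 (mod 13).
Step 5: correct position 5: c_5 = r_5 − e = 3 − 7 ≡ 9 (mod 13). Hence c = [12, 2, 6, 0, 9].
  Check: interpolating c through the α_i gives m(x) = 10 + 6·x (degree < 2) with m(α_i) = c_i for every i, so c is indeed a codeword.


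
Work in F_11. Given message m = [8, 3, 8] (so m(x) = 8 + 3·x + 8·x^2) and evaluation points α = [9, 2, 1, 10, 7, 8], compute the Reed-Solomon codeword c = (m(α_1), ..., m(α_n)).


c = [1, 2, 8, 2, 3, 5]

Message polynomial: m(x) = 8 + 3·x + 8·x^2 (mod 11).
For each evaluation point α_i, compute m(α_i) mod 11:
  α_1 = 9: Horner steps 8 → 9 → 1, so m(9) = 1.
  α_2 = 2: Horner steps 8 → 8 → 2, so m(2) = 2.
  α_3 = 1: Horner steps 8 → 0 → 8, so m(1) = 8.
  α_4 = 10: Horner steps 8 → 6 → 2, so m(10) = 2.
  α_5 = 7: Horner steps 8 → 4 → 3, so m(7) = 3.
  α_6 = 8: Horner steps 8 → 1 → 5, so m(8) = 5.
Codeword c = [1, 2, 8, 2, 3, 5] ∈ F_11^6.


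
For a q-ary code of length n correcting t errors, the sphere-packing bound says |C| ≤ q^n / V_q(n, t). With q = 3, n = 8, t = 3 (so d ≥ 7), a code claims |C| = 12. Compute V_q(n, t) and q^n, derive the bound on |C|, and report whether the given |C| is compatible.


V_q(n, t) = 577, q^n = 6561, Hamming bound = 11, |C| = 12 > bound (violated).

Step 1: Compute V_q(n, t) = Σ_{j=0}^3 C(n, j) (q−1)^j.
  j = 0: C(8,0)·(2)^0 = 1·1 = 1.
  j = 1: C(8,1)·(2)^1 = 8·2 = 16.
  j = 2: C(8,2)·(2)^2 = 28·4 = 112.
  j = 3: C(8,3)·(2)^3 = 56·8 = 448.
  V_q(n, t) = 1 + 16 + 112 + 448 = 577.
Step 2: q^n = 3^8 = 6561.
Step 3: Hamming bound ⌊q^n / V_q(n,t)⌋ = ⌊6561/577⌋ = 11.
Step 4: Compare |C| = 12 to 11: violated.
The claimed |C| lies above the Hamming bound, so no 3-ary code of length 8 with d ≥ 7 can have 12 codewords.


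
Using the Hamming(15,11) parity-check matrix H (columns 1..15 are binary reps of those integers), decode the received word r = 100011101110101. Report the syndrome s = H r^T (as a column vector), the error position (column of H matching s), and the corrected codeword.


s = (1, 1, 1, 1)^T, error position = 15, corrected codeword c = 100011101110100

Compute s = H r^T mod 2 one row at a time:
  s_1 = 0 + 1 + 1 + 1 + 0 + 1 + 0 + 1 = 5 ≡ 1 (mod 2).
  s_2 = 0 + 1 + 1 + 1 + 0 + 1 + 0 + 1 = 5 ≡ 1 (mod 2).
  s_3 = 0 + 0 + 1 + 1 + 1 + 1 + 0 + 1 = 5 ≡ 1 (mod 2).
  s_4 = 1 + 0 + 1 + 1 + 1 + 1 + 1 + 1 = 7 ≡ 1 (mod 2).
s = (1, 1, 1, 1)^T — this equals column 15 of H (binary 1111), so error is at position 15.
Correct: flip bit 15 of r = 100011101110101 to get c = 100011101110100.


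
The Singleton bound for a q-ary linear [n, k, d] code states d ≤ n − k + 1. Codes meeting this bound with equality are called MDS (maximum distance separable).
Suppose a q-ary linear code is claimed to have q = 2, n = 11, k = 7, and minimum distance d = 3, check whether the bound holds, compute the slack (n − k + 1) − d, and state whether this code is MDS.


Singleton RHS = n − k + 1 = 5, slack = 2, bound satisfied, not MDS.

Singleton bound: d ≤ n − k + 1.
Here n = 11, k = 7, so n − k + 1 = 5.
Given d = 3, check d ≤ 5: YES.
Slack = (n − k + 1) − d = 2.
The code is NOT MDS (slack = 2 > 0).
Description: the claimed parameters are [11, 7, 3]_2; such a code would be non-MDS.


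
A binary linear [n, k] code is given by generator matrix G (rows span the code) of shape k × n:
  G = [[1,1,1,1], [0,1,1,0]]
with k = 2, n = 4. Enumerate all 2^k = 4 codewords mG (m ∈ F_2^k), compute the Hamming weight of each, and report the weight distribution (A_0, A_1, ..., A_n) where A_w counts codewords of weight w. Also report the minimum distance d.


Weight distribution: A_0 = 1, A_2 = 2, A_4 = 1. Minimum distance d = 2.

Enumerate all 2^2 = 4 messages m ∈ F_2^2.
For each, compute codeword c = mG in F_2^4, then tally its weight.
  m = 00 → c = 0000, weight = 0.
  m = 10 → c = 1111, weight = 4.
  m = 01 → c = 0110, weight = 2.
  m = 11 → c = 1001, weight = 2.
Tally weights:
  weight 0: 1 codewords.
  weight 2: 2 codewords.
  weight 4: 1 codewords.
Minimum distance d = smallest w > 0 with A_w > 0 = 2.
Sanity: Σ A_w = 4 = 2^2 = 4 ✓.


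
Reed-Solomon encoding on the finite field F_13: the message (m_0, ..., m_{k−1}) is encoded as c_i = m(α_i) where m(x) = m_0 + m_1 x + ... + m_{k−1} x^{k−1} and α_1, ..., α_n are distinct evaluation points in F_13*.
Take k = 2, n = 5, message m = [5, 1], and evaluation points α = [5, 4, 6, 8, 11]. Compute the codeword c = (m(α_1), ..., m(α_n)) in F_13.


c = [10, 9, 11, 0, 3]

Message polynomial: m(x) = 5 + 1·x (mod 13).
For each evaluation point α_i, compute m(α_i) mod 13:
  α_1 = 5: Horner steps 1 → 10, so m(5) = 10.
  α_2 = 4: Horner steps 1 → 9, so m(4) = 9.
  α_3 = 6: Horner steps 1 → 11, so m(6) = 11.
  α_4 = 8: Horner steps 1 → 0, so m(8) = 0.
  α_5 = 11: Horner steps 1 → 3, so m(11) = 3.
Codeword c = [10, 9, 11, 0, 3] ∈ F_13^5.


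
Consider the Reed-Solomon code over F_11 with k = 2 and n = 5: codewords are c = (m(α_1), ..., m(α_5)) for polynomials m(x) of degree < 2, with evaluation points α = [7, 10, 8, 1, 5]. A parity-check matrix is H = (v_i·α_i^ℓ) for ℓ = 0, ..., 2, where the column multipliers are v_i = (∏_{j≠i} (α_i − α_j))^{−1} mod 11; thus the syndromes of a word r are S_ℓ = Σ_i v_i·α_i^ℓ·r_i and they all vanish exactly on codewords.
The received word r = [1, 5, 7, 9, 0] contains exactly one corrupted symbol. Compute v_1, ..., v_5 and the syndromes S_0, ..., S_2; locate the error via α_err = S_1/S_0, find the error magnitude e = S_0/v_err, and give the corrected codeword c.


S = (5, 6, 5), error at position 2, error magnitude e = 8, c = [1, 8, 7, 9, 0].

Step 1: column multipliers v_i = (∏_{j≠i}(α_i − α_j))^{−1} mod 11.
  i = 1 (α = 7): (7−10)(7−8)(7−1)(7−5) = (−3)·(−1)·6·2 = 36 ≡ 3, so v_1 = 3^{−1} = 4 (mod 11).
  i = 2 (α = 10): (10−7)(10−8)(10−1)(10−5) = 3·2·9·5 = 270 ≡ 6, so v_2 = 6^{−1} = 2 (mod 11).
  i = 3 (α = 8): (8−7)(8−10)(8−1)(8−5) = 1·(−2)·7·3 = −42 ≡ 2, so v_3 = 2^{−1} = 6 (mod 11).
  i = 4 (α = 1): (1−7)(1−10)(1−8)(1−5) = (−6)·(−9)·(−7)·(−4) = 1512 ≡ 5, so v_4 = 5^{−1} = 9 (mod 11).
  i = 5 (α = 5): (5−7)(5−10)(5−8)(5−1) = (−2)·(−5)·(−3)·4 = −120 ≡ 1, so v_5 = 1^{−1} = 1 (mod 11).
  v = [4, 2, 6, 9, 1].
Step 2: syndromes of r = [1, 5, 7, 9, 0] (all sums mod 11).
  S_0 = Σ v_i r_i = 4·1 + 2·5 + 6·7 + 9·9 + 1·0 = 137 ≡ 5.
  S_1 = Σ v_i α_i r_i = 4·7·1 + 2·10·5 + 6·8·7 + 9·1·9 + 1·5·0 = 545 ≡ 6.
  α_i^2 mod 11 = [5, 1, 9, 1, 3].
  S_2 = Σ v_i α_i^2 r_i = 4·5·1 + 2·1·5 + 6·9·7 + 9·1·9 + 1·3·0 = 489 ≡ 5.
  S = (5, 6, 5) ≠ 0, so r is not a codeword (an error is present).
Step 3: locate the error. For a single error e at position i, S_ℓ = v_i·e·α_i^ℓ, so α_err = S_1/S_0.
  S_0^{−1} = 5^{−1} = 9 (mod 11), so α_err = 6·9 = 54 ≡ 10 = α_2. Error position i = 2.
  Consistency check: S_2/S_1 = 5·2 = 10 ≡ 10 = α_err ✓ (single-error assumption holds).
Step 4: error magnitude e = S_0/v_2 = S_0·∏_{j≠2}(α_2 − α_j) = 5·6 = 30 ≡ 8 (mod 11).
Step 5: correct position 2: c_2 = r_2 − e = 5 − 8 ≡ 8 (mod 11). Hence c = [1, 8, 7, 9, 0].
  Check: interpolating c through the α_i gives m(x) = 3 + 6·x (degree < 2) with m(α_i) = c_i for every i, so c is indeed a codeword.


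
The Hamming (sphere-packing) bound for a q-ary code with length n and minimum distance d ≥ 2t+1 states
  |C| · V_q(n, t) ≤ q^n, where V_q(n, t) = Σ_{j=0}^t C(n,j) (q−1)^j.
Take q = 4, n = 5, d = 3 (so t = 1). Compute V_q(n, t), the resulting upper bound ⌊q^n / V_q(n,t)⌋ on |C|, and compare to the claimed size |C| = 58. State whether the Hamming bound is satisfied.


V_q(n, t) = 16, q^n = 1024, Hamming bound = 64, |C| = 58 ≤ bound (satisfied).

Step 1: Compute V_q(n, t) = Σ_{j=0}^1 C(n, j) (q−1)^j.
  j = 0: C(5,0)·(3)^0 = 1·1 = 1.
  j = 1: C(5,1)·(3)^1 = 5·3 = 15.
  V_q(n, t) = 1 + 15 = 16.
Step 2: q^n = 4^5 = 1024.
Step 3: Hamming bound ⌊q^n / V_q(n,t)⌋ = ⌊1024/16⌋ = 64.
Step 4: Compare |C| = 58 to 64: satisfied.
The claimed |C| lies below the Hamming bound.


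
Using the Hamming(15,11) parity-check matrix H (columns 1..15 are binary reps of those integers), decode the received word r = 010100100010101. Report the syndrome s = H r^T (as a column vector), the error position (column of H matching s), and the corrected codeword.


s = (1, 0, 0, 0)^T, error position = 8, corrected codeword c = 010100110010101

Compute s = H r^T mod 2 one row at a time:
  s_1 = 0 + 0 + 0 + 1 + 0 + 1 + 0 + 1 = 3 ≡ 1 (mod 2).
  s_2 = 1 + 0 + 0 + 1 + 0 + 1 + 0 + 1 = 4 ≡ 0 (mod 2).
  s_3 = 1 + 0 + 0 + 1 + 0 + 1 + 0 + 1 = 4 ≡ 0 (mod 2).
  s_4 = 0 + 0 + 0 + 1 + 0 + 1 + 1 + 1 = 4 ≡ 0 (mod 2).
s = (1, 0, 0, 0)^T — this equals column 8 of H (binary 1000), so error is at position 8.
Correct: flip bit 8 of r = 010100100010101 to get c = 010100110010101.


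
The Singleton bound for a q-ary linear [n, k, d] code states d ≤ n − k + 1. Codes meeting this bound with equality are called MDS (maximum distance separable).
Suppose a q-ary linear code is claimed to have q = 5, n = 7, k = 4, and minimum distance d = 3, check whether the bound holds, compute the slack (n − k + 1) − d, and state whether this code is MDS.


Singleton RHS = n − k + 1 = 4, slack = 1, bound satisfied, not MDS.

Singleton bound: d ≤ n − k + 1.
Here n = 7, k = 4, so n − k + 1 = 4.
Given d = 3, check d ≤ 4: YES.
Slack = (n − k + 1) − d = 1.
The code is NOT MDS (slack = 1 > 0).
Description: the claimed parameters are [7, 4, 3]_5; such a code would be non-MDS.


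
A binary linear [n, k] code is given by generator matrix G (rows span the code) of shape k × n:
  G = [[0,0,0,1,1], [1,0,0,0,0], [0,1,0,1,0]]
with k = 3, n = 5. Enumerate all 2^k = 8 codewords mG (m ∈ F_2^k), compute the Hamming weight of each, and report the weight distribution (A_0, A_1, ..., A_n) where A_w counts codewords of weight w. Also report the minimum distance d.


Weight distribution: A_0 = 1, A_1 = 1, A_2 = 3, A_3 = 3. Minimum distance d = 1.

Enumerate all 2^3 = 8 messages m ∈ F_2^3.
For each, compute codeword c = mG in F_2^5, then tally its weight.
  m = 000 → c = 00000, weight = 0.
  m = 100 → c = 00011, weight = 2.
  m = 010 → c = 10000, weight = 1.
  m = 110 → c = 10011, weight = 3.
  m = 001 → c = 01010, weight = 2.
  m = 101 → c = 01001, weight = 2.
  m = 011 → c = 11010, weight = 3.
  m = 111 → c = 11001, weight = 3.
Tally weights:
  weight 0: 1 codewords.
  weight 1: 1 codewords.
  weight 2: 3 codewords.
  weight 3: 3 codewords.
Minimum distance d = smallest w > 0 with A_w > 0 = 1.
Sanity: Σ A_w = 8 = 2^3 = 8 ✓.


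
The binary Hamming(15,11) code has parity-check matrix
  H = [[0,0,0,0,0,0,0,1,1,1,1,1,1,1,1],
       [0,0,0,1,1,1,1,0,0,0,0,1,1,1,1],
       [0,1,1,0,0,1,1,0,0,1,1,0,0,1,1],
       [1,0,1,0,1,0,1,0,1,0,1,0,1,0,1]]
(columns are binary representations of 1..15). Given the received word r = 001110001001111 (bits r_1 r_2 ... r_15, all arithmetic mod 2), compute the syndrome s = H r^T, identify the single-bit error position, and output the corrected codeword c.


s = (1, 0, 1, 1)^T, error position = 11, corrected codeword c = 001110001011111

Compute s = H r^T mod 2 one row at a time:
  s_1 = 0 + 1 + 0 + 0 + 1 + 1 + 1 + 1 = 5 ≡ 1 (mod 2).
  s_2 = 1 + 1 + 0 + 0 + 1 + 1 + 1 + 1 = 6 ≡ 0 (mod 2).
  s_3 = 0 + 1 + 0 + 0 + 0 + 0 + 1 + 1 = 3 ≡ 1 (mod 2).
  s_4 = 0 + 1 + 1 + 0 + 1 + 0 + 1 + 1 = 5 ≡ 1 (mod 2).
s = (1, 0, 1, 1)^T — this equals column 11 of H (binary 1011), so error is at position 11.
Correct: flip bit 11 of r = 001110001001111 to get c = 001110001011111.


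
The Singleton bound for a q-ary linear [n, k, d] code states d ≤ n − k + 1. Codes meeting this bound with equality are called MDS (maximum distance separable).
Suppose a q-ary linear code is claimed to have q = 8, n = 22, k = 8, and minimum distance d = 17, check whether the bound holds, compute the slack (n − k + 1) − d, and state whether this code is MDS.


Singleton RHS = n − k + 1 = 15, slack = -2, bound violated (no such code; not MDS).

Singleton bound: d ≤ n − k + 1.
Here n = 22, k = 8, so n − k + 1 = 15.
Given d = 17, check d ≤ 15: NO.
Slack = (n − k + 1) − d = -2.
The slack is negative: d = 17 exceeds n − k + 1 = 15 by 2, so the Singleton bound is violated and no linear [22, 8, 17]_8 code can exist. In particular it is not MDS (MDS requires d = n − k + 1 exactly).
Description: the claimed parameters are [22, 8, 17]_8; such a code would be impossible (violates the Singleton bound).


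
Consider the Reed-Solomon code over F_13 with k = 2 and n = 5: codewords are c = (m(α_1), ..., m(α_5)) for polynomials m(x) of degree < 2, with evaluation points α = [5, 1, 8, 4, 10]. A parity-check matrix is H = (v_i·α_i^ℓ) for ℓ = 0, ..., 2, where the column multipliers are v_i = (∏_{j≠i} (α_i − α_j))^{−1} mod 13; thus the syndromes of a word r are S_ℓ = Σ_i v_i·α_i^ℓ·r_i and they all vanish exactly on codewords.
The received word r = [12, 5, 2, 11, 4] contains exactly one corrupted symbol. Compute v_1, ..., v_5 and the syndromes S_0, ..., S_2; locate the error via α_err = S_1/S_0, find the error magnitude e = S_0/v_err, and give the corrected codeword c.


S = (5, 5, 5), error at position 2, error magnitude e = 10, c = [12, 8, 2, 11, 4].

Step 1: column multipliers v_i = (∏_{j≠i}(α_i − α_j))^{−1} mod 13.
  i = 1 (α = 5): (5−1)(5−8)(5−4)(5−10) = 4·(−3)·1·(−5) = 60 ≡ 8, so v_1 = 8^{−1} = 5 (mod 13).
  i = 2 (α = 1): (1−5)(1−8)(1−4)(1−10) = (−4)·(−7)·(−3)·(−9) = 756 ≡ 2, so v_2 = 2^{−1} = 7 (mod 13).
  i = 3 (α = 8): (8−5)(8−1)(8−4)(8−10) = 3·7·4·(−2) = −168 ≡ 1, so v_3 = 1^{−1} = 1 (mod 13).
  i = 4 (α = 4): (4−5)(4−1)(4−8)(4−10) = (−1)·3·(−4)·(−6) = −72 ≡ 6, so v_4 = 6^{−1} = 11 (mod 13).
  i = 5 (α = 10): (10−5)(10−1)(10−8)(10−4) = 5·9·2·6 = 540 ≡ 7, so v_5 = 7^{−1} = 2 (mod 13).
  v = [5, 7, 1, 11, 2].
Step 2: syndromes of r = [12, 5, 2, 11, 4] (all sums mod 13).
  S_0 = Σ v_i r_i = 5·12 + 7·5 + 1·2 + 11·11 + 2·4 = 226 ≡ 5.
  S_1 = Σ v_i α_i r_i = 5·5·12 + 7·1·5 + 1·8·2 + 11·4·11 + 2·10·4 = 915 ≡ 5.
  α_i^2 mod 13 = [12, 1, 12, 3, 9].
  S_2 = Σ v_i α_i^2 r_i = 5·12·12 + 7·1·5 + 1·12·2 + 11·3·11 + 2·9·4 = 1214 ≡ 5.
  S = (5, 5, 5) ≠ 0, so r is not a codeword (an error is present).
Step 3: locate the error. For a single error e at position i, S_ℓ = v_i·e·α_i^ℓ, so α_err = S_1/S_0.
  S_0^{−1} = 5^{−1} = 8 (mod 13), so α_err = 5·8 = 40 ≡ 1 = α_2. Error position i = 2.
  Consistency check: S_2/S_1 = 5·8 = 40 ≡ 1 = α_err ✓ (single-error assumption holds).
Step 4: error magnitude e = S_0/v_2 = S_0·∏_{j≠2}(α_2 − α_j) = 5·2 = 10 ≡ 10 (mod 13).
Step 5: correct position 2: c_2 = r_2 − e = 5 − 10 ≡ 8 (mod 13). Hence c = [12, 8, 2, 11, 4].
  Check: interpolating c through the α_i gives m(x) = 7 + 1·x (degree < 2) with m(α_i) = c_i for every i, so c is indeed a codeword.


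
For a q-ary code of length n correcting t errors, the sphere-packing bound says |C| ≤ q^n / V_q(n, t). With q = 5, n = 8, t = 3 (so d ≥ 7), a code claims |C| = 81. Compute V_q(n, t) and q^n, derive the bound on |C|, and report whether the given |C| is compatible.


V_q(n, t) = 4065, q^n = 390625, Hamming bound = 96, |C| = 81 ≤ bound (satisfied).

Step 1: Compute V_q(n, t) = Σ_{j=0}^3 C(n, j) (q−1)^j.
  j = 0: C(8,0)·(4)^0 = 1·1 = 1.
  j = 1: C(8,1)·(4)^1 = 8·4 = 32.
  j = 2: C(8,2)·(4)^2 = 28·16 = 448.
  j = 3: C(8,3)·(4)^3 = 56·64 = 3584.
  V_q(n, t) = 1 + 32 + 448 + 3584 = 4065.
Step 2: q^n = 5^8 = 390625.
Step 3: Hamming bound ⌊q^n / V_q(n,t)⌋ = ⌊390625/4065⌋ = 96.
Step 4: Compare |C| = 81 to 96: satisfied.
The claimed |C| lies below the Hamming bound.


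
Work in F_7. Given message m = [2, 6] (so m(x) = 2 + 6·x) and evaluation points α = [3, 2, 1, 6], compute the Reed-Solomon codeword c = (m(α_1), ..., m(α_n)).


c = [6, 0, 1, 3]

Message polynomial: m(x) = 2 + 6·x (mod 7).
For each evaluation point α_i, compute m(α_i) mod 7:
  α_1 = 3: Horner steps 6 → 6, so m(3) = 6.
  α_2 = 2: Horner steps 6 → 0, so m(2) = 0.
  α_3 = 1: Horner steps 6 → 1, so m(1) = 1.
  α_4 = 6: Horner steps 6 → 3, so m(6) = 3.
Codeword c = [6, 0, 1, 3] ∈ F_7^4.


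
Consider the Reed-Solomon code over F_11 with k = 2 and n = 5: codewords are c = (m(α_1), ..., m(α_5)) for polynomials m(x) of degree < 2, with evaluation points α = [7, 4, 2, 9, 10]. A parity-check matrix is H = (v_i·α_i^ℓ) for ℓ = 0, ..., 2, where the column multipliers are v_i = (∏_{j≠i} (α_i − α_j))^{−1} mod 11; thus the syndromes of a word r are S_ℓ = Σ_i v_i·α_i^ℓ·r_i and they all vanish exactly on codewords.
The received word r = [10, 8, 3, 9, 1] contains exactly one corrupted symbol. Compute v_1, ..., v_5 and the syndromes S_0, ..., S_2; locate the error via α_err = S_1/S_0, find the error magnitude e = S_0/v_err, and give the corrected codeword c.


S = (7, 8, 6), error at position 4, error magnitude e = 5, c = [10, 8, 3, 4, 1].

Step 1: column multipliers v_i = (∏_{j≠i}(α_i − α_j))^{−1} mod 11.
  i = 1 (α = 7): (7−4)(7−2)(7−9)(7−10) = 3·5·(−2)·(−3) = 90 ≡ 2, so v_1 = 2^{−1} = 6 (mod 11).
  i = 2 (α = 4): (4−7)(4−2)(4−9)(4−10) = (−3)·2·(−5)·(−6) = −180 ≡ 7, so v_2 = 7^{−1} = 8 (mod 11).
  i = 3 (α = 2): (2−7)(2−4)(2−9)(2−10) = (−5)·(−2)·(−7)·(−8) = 560 ≡ 10, so v_3 = 10^{−1} = 10 (mod 11).
  i = 4 (α = 9): (9−7)(9−4)(9−2)(9−10) = 2·5·7·(−1) = −70 ≡ 7, so v_4 = 7^{−1} = 8 (mod 11).
  i = 5 (α = 10): (10−7)(10−4)(10−2)(10−9) = 3·6·8·1 = 144 ≡ 1, so v_5 = 1^{−1} = 1 (mod 11).
  v = [6, 8, 10, 8, 1].
Step 2: syndromes of r = [10, 8, 3, 9, 1] (all sums mod 11).
  S_0 = Σ v_i r_i = 6·10 + 8·8 + 10·3 + 8·9 + 1·1 = 227 ≡ 7.
  S_1 = Σ v_i α_i r_i = 6·7·10 + 8·4·8 + 10·2·3 + 8·9·9 + 1·10·1 = 1394 ≡ 8.
  α_i^2 mod 11 = [5, 5, 4, 4, 1].
  S_2 = Σ v_i α_i^2 r_i = 6·5·10 + 8·5·8 + 10·4·3 + 8·4·9 + 1·1·1 = 1029 ≡ 6.
  S = (7, 8, 6) ≠ 0, so r is not a codeword (an error is present).
Step 3: locate the error. For a single error e at position i, S_ℓ = v_i·e·α_i^ℓ, so α_err = S_1/S_0.
  S_0^{−1} = 7^{−1} = 8 (mod 11), so α_err = 8·8 = 64 ≡ 9 = α_4. Error position i = 4.
  Consistency check: S_2/S_1 = 6·7 = 42 ≡ 9 = α_err ✓ (single-error assumption holds).
Step 4: error magnitude e = S_0/v_4 = S_0·∏_{j≠4}(α_4 − α_j) = 7·7 = 49 ≡ 5 (mod 11).
Step 5: correct position 4: c_4 = r_4 − e = 9 − 5 ≡ 4 (mod 11). Hence c = [10, 8, 3, 4, 1].
  Check: interpolating c through the α_i gives m(x) = 9 + 8·x (degree < 2) with m(α_i) = c_i for every i, so c is indeed a codeword.


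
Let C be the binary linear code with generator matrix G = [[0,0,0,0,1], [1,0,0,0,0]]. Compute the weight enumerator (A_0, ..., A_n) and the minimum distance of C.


Weight distribution: A_0 = 1, A_1 = 2, A_2 = 1. Minimum distance d = 1.

Enumerate all 2^2 = 4 messages m ∈ F_2^2.
For each, compute codeword c = mG in F_2^5, then tally its weight.
  m = 00 → c = 00000, weight = 0.
  m = 10 → c = 00001, weight = 1.
  m = 01 → c = 10000, weight = 1.
  m = 11 → c = 10001, weight = 2.
Tally weights:
  weight 0: 1 codewords.
  weight 1: 2 codewords.
  weight 2: 1 codewords.
Minimum distance d = smallest w > 0 with A_w > 0 = 1.
Sanity: Σ A_w = 4 = 2^2 = 4 ✓.


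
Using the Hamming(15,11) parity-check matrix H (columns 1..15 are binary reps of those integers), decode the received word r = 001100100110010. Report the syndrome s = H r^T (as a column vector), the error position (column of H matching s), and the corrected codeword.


s = (1, 1, 1, 1)^T, error position = 15, corrected codeword c = 001100100110011

Compute s = H r^T mod 2 one row at a time:
  s_1 = 0 + 0 + 1 + 1 + 0 + 0 + 1 + 0 = 3 ≡ 1 (mod 2).
  s_2 = 1 + 0 + 0 + 1 + 0 + 0 + 1 + 0 = 3 ≡ 1 (mod 2).
  s_3 = 0 + 1 + 0 + 1 + 1 + 1 + 1 + 0 = 5 ≡ 1 (mod 2).
  s_4 = 0 + 1 + 0 + 1 + 0 + 1 + 0 + 0 = 3 ≡ 1 (mod 2).
s = (1, 1, 1, 1)^T — this equals column 15 of H (binary 1111), so error is at position 15.
Correct: flip bit 15 of r = 001100100110010 to get c = 001100100110011.


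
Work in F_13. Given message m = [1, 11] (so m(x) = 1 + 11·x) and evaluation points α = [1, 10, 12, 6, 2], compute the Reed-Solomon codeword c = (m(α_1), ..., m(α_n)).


c = [12, 7, 3, 2, 10]

Message polynomial: m(x) = 1 + 11·x (mod 13).
For each evaluation point α_i, compute m(α_i) mod 13:
  α_1 = 1: Horner steps 11 → 12, so m(1) = 12.
  α_2 = 10: Horner steps 11 → 7, so m(10) = 7.
  α_3 = 12: Horner steps 11 → 3, so m(12) = 3.
  α_4 = 6: Horner steps 11 → 2, so m(6) = 2.
  α_5 = 2: Horner steps 11 → 10, so m(2) = 10.
Codeword c = [12, 7, 3, 2, 10] ∈ F_13^5.


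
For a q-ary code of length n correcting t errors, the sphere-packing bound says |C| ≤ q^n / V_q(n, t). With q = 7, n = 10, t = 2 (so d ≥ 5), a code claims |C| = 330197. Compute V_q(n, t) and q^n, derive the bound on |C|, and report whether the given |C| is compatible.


V_q(n, t) = 1681, q^n = 282475249, Hamming bound = 168040, |C| = 330197 > bound (violated).

Step 1: Compute V_q(n, t) = Σ_{j=0}^2 C(n, j) (q−1)^j.
  j = 0: C(10,0)·(6)^0 = 1·1 = 1.
  j = 1: C(10,1)·(6)^1 = 10·6 = 60.
  j = 2: C(10,2)·(6)^2 = 45·36 = 1620.
  V_q(n, t) = 1 + 60 + 1620 = 1681.
Step 2: q^n = 7^10 = 282475249.
Step 3: Hamming bound ⌊q^n / V_q(n,t)⌋ = ⌊282475249/1681⌋ = 168040.
Step 4: Compare |C| = 330197 to 168040: violated.
The claimed |C| lies above the Hamming bound, so no 7-ary code of length 10 with d ≥ 5 can have 330197 codewords.


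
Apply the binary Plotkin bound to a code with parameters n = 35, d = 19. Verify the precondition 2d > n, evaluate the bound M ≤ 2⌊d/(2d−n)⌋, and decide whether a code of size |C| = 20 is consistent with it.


Plotkin bound M ≤ 12; given |C| = 20 > bound (violated).

Check applicability: 2d = 38, n = 35.
2d − n = 3 > 0, so Plotkin applies.
Compute d/(2d−n) = 19/3 ≈ 6.3333.
⌊d/(2d−n)⌋ = 6.
Plotkin bound: M ≤ 2·6 = 12.
Given |C| = 20, check: VIOLATED.
This |C| is above the Plotkin bound, so no binary code with n = 35, d = 19 and 20 codewords exists.


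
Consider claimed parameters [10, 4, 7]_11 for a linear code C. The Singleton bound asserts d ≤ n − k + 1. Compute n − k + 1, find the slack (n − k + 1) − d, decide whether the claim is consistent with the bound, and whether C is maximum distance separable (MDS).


Singleton RHS = n − k + 1 = 7, slack = 0, bound satisfied, MDS.

Singleton bound: d ≤ n − k + 1.
Here n = 10, k = 4, so n − k + 1 = 7.
Given d = 7, check d ≤ 7: YES.
Slack = (n − k + 1) − d = 0.
The code is MDS (slack = 0).
Description: the claimed parameters are [10, 4, 7]_11; such a code would be MDS (meets Singleton bound).


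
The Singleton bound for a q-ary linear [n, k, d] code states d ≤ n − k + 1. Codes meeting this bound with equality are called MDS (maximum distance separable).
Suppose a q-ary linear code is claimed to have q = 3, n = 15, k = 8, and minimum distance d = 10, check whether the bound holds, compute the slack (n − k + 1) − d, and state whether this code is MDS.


Singleton RHS = n − k + 1 = 8, slack = -2, bound violated (no such code; not MDS).

Singleton bound: d ≤ n − k + 1.
Here n = 15, k = 8, so n − k + 1 = 8.
Given d = 10, check d ≤ 8: NO.
Slack = (n − k + 1) − d = -2.
The slack is negative: d = 10 exceeds n − k + 1 = 8 by 2, so the Singleton bound is violated and no linear [15, 8, 10]_3 code can exist. In particular it is not MDS (MDS requires d = n − k + 1 exactly).
Description: the claimed parameters are [15, 8, 10]_3; such a code would be impossible (violates the Singleton bound).


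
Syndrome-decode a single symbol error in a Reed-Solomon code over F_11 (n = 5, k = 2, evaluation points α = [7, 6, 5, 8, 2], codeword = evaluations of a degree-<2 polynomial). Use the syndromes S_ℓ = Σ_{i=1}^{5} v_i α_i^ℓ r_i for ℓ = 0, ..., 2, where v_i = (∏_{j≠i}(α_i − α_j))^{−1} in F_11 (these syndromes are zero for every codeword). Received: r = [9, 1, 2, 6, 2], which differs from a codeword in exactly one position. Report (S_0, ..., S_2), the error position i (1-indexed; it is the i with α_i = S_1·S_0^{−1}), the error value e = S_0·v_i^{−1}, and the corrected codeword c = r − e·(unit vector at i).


S = (5, 3, 4), error at position 3, error magnitude e = 9, c = [9, 1, 4, 6, 2].

Step 1: column multipliers v_i = (∏_{j≠i}(α_i − α_j))^{−1} mod 11.
  i = 1 (α = 7): (7−6)(7−5)(7−8)(7−2) = 1·2·(−1)·5 = −10 ≡ 1, so v_1 = 1^{−1} = 1 (mod 11).
  i = 2 (α = 6): (6−7)(6−5)(6−8)(6−2) = (−1)·1·(−2)·4 = 8 ≡ 8, so v_2 = 8^{−1} = 7 (mod 11).
  i = 3 (α = 5): (5−7)(5−6)(5−8)(5−2) = (−2)·(−1)·(−3)·3 = −18 ≡ 4, so v_3 = 4^{−1} = 3 (mod 11).
  i = 4 (α = 8): (8−7)(8−6)(8−5)(8−2) = 1·2·3·6 = 36 ≡ 3, so v_4 = 3^{−1} = 4 (mod 11).
  i = 5 (α = 2): (2−7)(2−6)(2−5)(2−8) = (−5)·(−4)·(−3)·(−6) = 360 ≡ 8, so v_5 = 8^{−1} = 7 (mod 11).
  v = [1, 7, 3, 4, 7].
Step 2: syndromes of r = [9, 1, 2, 6, 2] (all sums mod 11).
  S_0 = Σ v_i r_i = 1·9 + 7·1 + 3·2 + 4·6 + 7·2 = 60 ≡ 5.
  S_1 = Σ v_i α_i r_i = 1·7·9 + 7·6·1 + 3·5·2 + 4·8·6 + 7·2·2 = 355 ≡ 3.
  α_i^2 mod 11 = [5, 3, 3, 9, 4].
  S_2 = Σ v_i α_i^2 r_i = 1·5·9 + 7·3·1 + 3·3·2 + 4·9·6 + 7·4·2 = 356 ≡ 4.
  S = (5, 3, 4) ≠ 0, so r is not a codeword (an error is present).
Step 3: locate the error. For a single error e at position i, S_ℓ = v_i·e·α_i^ℓ, so α_err = S_1/S_0.
  S_0^{−1} = 5^{−1} = 9 (mod 11), so α_err = 3·9 = 27 ≡ 5 = α_3. Error position i = 3.
  Consistency check: S_2/S_1 = 4·4 = 16 ≡ 5 = α_err ✓ (single-error assumption holds).
Step 4: error magnitude e = S_0/v_3 = S_0·∏_{j≠3}(α_3 − α_j) = 5·4 = 20 ≡ 9 (mod 11).
Step 5: correct position 3: c_3 = r_3 − e = 2 − 9 ≡ 4 (mod 11). Hence c = [9, 1, 4, 6, 2].
  Check: interpolating c through the α_i gives m(x) = 8 + 8·x (degree < 2) with m(α_i) = c_i for every i, so c is indeed a codeword.


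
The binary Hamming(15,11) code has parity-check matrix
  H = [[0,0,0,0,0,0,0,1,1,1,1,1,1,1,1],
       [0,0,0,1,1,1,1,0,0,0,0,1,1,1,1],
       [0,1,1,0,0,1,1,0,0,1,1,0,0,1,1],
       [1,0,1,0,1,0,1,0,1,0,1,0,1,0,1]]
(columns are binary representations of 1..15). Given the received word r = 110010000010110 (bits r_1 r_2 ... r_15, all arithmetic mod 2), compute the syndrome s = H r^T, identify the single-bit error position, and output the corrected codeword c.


s = (1, 1, 1, 0)^T, error position = 14, corrected codeword c = 110010000010100

Compute s = H r^T mod 2 one row at a time:
  s_1 = 0 + 0 + 0 + 1 + 0 + 1 + 1 + 0 = 3 ≡ 1 (mod 2).
  s_2 = 0 + 1 + 0 + 0 + 0 + 1 + 1 + 0 = 3 ≡ 1 (mod 2).
  s_3 = 1 + 0 + 0 + 0 + 0 + 1 + 1 + 0 = 3 ≡ 1 (mod 2).
  s_4 = 1 + 0 + 1 + 0 + 0 + 1 + 1 + 0 = 4 ≡ 0 (mod 2).
s = (1, 1, 1, 0)^T — this equals column 14 of H (binary 1110), so error is at position 14.
Correct: flip bit 14 of r = 110010000010110 to get c = 110010000010100.


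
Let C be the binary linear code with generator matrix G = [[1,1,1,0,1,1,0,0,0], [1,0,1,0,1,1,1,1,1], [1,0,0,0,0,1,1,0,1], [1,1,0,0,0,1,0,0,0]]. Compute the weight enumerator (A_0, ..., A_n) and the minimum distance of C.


Weight distribution: A_0 = 1, A_1 = 1, A_2 = 1, A_3 = 3, A_4 = 3, A_5 = 3, A_6 = 3, A_7 = 1. Minimum distance d = 1.

Enumerate all 2^4 = 16 messages m ∈ F_2^4.
For each, compute codeword c = mG in F_2^9, then tally its weight.
  m = 0000 → c = 000000000, weight = 0.
  m = 1000 → c = 111011000, weight = 5.
  m = 0100 → c = 101011111, weight = 7.
  m = 1100 → c = 010000111, weight = 4.
  m = 0010 → c = 100001101, weight = 4.
  m = 1010 → c = 011010101, weight = 5.
  m = 0110 → c = 001010010, weight = 3.
  m = 1110 → c = 110001010, weight = 4.
  m = 0001 → c = 110001000, weight = 3.
  m = 1001 → c = 001010000, weight = 2.
  m = 0101 → c = 011010111, weight = 6.
  m = 1101 → c = 100001111, weight = 5.
  m = 0011 → c = 010000101, weight = 3.
  m = 1011 → c = 101011101, weight = 6.
  m = 0111 → c = 111011010, weight = 6.
  m = 1111 → c = 000000010, weight = 1.
Tally weights:
  weight 0: 1 codewords.
  weight 1: 1 codewords.
  weight 2: 1 codewords.
  weight 3: 3 codewords.
  weight 4: 3 codewords.
  weight 5: 3 codewords.
  weight 6: 3 codewords.
  weight 7: 1 codewords.
Minimum distance d = smallest w > 0 with A_w > 0 = 1.
Sanity: Σ A_w = 16 = 2^4 = 16 ✓.


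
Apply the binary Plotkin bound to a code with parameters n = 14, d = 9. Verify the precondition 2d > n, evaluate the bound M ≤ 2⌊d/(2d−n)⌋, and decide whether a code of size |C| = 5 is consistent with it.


Plotkin bound M ≤ 4; given |C| = 5 > bound (violated).

Check applicability: 2d = 18, n = 14.
2d − n = 4 > 0, so Plotkin applies.
Compute d/(2d−n) = 9/4 ≈ 2.2500.
⌊d/(2d−n)⌋ = 2.
Plotkin bound: M ≤ 2·2 = 4.
Given |C| = 5, check: VIOLATED.
This |C| is above the Plotkin bound, so no binary code with n = 14, d = 9 and 5 codewords exists.
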